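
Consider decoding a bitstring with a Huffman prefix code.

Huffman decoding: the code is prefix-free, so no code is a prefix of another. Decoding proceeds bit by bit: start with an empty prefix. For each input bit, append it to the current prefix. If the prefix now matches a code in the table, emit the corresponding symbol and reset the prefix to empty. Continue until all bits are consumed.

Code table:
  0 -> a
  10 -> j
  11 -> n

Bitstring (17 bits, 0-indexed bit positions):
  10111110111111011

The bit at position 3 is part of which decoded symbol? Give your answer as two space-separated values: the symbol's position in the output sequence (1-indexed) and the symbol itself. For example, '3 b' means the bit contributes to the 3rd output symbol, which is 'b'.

Answer: 2 n

Derivation:
Bit 0: prefix='1' (no match yet)
Bit 1: prefix='10' -> emit 'j', reset
Bit 2: prefix='1' (no match yet)
Bit 3: prefix='11' -> emit 'n', reset
Bit 4: prefix='1' (no match yet)
Bit 5: prefix='11' -> emit 'n', reset
Bit 6: prefix='1' (no match yet)
Bit 7: prefix='10' -> emit 'j', reset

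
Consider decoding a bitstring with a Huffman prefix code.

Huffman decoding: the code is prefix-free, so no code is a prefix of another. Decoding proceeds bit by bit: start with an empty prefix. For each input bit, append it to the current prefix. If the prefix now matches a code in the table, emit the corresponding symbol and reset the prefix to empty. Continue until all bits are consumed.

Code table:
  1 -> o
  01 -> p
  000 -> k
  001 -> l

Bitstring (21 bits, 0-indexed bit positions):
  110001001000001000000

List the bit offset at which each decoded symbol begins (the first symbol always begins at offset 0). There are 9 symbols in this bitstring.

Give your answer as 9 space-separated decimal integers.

Bit 0: prefix='1' -> emit 'o', reset
Bit 1: prefix='1' -> emit 'o', reset
Bit 2: prefix='0' (no match yet)
Bit 3: prefix='00' (no match yet)
Bit 4: prefix='000' -> emit 'k', reset
Bit 5: prefix='1' -> emit 'o', reset
Bit 6: prefix='0' (no match yet)
Bit 7: prefix='00' (no match yet)
Bit 8: prefix='001' -> emit 'l', reset
Bit 9: prefix='0' (no match yet)
Bit 10: prefix='00' (no match yet)
Bit 11: prefix='000' -> emit 'k', reset
Bit 12: prefix='0' (no match yet)
Bit 13: prefix='00' (no match yet)
Bit 14: prefix='001' -> emit 'l', reset
Bit 15: prefix='0' (no match yet)
Bit 16: prefix='00' (no match yet)
Bit 17: prefix='000' -> emit 'k', reset
Bit 18: prefix='0' (no match yet)
Bit 19: prefix='00' (no match yet)
Bit 20: prefix='000' -> emit 'k', reset

Answer: 0 1 2 5 6 9 12 15 18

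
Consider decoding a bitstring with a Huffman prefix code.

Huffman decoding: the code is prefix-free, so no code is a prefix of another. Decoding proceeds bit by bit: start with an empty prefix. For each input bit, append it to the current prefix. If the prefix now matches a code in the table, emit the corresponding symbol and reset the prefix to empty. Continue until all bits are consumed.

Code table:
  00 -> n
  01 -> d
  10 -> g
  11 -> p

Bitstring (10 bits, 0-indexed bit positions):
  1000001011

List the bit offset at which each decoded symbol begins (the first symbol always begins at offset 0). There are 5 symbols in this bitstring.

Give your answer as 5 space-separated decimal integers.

Answer: 0 2 4 6 8

Derivation:
Bit 0: prefix='1' (no match yet)
Bit 1: prefix='10' -> emit 'g', reset
Bit 2: prefix='0' (no match yet)
Bit 3: prefix='00' -> emit 'n', reset
Bit 4: prefix='0' (no match yet)
Bit 5: prefix='00' -> emit 'n', reset
Bit 6: prefix='1' (no match yet)
Bit 7: prefix='10' -> emit 'g', reset
Bit 8: prefix='1' (no match yet)
Bit 9: prefix='11' -> emit 'p', reset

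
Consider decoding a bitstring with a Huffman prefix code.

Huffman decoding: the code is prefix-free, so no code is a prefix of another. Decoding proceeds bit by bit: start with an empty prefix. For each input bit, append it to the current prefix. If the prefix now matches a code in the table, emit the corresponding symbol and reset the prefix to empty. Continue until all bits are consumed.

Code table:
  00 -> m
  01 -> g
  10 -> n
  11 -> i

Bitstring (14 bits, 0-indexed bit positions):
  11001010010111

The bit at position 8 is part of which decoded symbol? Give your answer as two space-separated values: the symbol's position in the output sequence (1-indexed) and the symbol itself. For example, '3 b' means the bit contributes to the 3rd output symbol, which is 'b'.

Bit 0: prefix='1' (no match yet)
Bit 1: prefix='11' -> emit 'i', reset
Bit 2: prefix='0' (no match yet)
Bit 3: prefix='00' -> emit 'm', reset
Bit 4: prefix='1' (no match yet)
Bit 5: prefix='10' -> emit 'n', reset
Bit 6: prefix='1' (no match yet)
Bit 7: prefix='10' -> emit 'n', reset
Bit 8: prefix='0' (no match yet)
Bit 9: prefix='01' -> emit 'g', reset
Bit 10: prefix='0' (no match yet)
Bit 11: prefix='01' -> emit 'g', reset
Bit 12: prefix='1' (no match yet)

Answer: 5 g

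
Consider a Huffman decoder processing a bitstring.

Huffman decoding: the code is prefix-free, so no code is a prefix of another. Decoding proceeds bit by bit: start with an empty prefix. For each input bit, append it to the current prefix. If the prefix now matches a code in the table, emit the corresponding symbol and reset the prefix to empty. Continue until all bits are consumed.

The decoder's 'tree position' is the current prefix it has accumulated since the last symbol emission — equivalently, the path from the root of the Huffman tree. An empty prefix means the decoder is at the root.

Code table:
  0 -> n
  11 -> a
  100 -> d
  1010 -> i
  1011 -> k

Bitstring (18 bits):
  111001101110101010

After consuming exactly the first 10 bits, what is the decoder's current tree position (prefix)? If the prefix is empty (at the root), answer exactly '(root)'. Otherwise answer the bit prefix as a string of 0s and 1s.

Answer: (root)

Derivation:
Bit 0: prefix='1' (no match yet)
Bit 1: prefix='11' -> emit 'a', reset
Bit 2: prefix='1' (no match yet)
Bit 3: prefix='10' (no match yet)
Bit 4: prefix='100' -> emit 'd', reset
Bit 5: prefix='1' (no match yet)
Bit 6: prefix='11' -> emit 'a', reset
Bit 7: prefix='0' -> emit 'n', reset
Bit 8: prefix='1' (no match yet)
Bit 9: prefix='11' -> emit 'a', reset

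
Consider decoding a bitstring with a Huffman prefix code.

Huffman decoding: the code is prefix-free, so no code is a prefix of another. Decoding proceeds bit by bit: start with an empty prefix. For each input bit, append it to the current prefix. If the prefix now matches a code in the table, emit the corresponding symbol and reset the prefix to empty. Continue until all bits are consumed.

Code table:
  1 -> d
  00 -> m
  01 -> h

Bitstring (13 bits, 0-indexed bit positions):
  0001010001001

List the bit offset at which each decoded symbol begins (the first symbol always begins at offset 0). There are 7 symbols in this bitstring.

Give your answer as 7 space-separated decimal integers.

Bit 0: prefix='0' (no match yet)
Bit 1: prefix='00' -> emit 'm', reset
Bit 2: prefix='0' (no match yet)
Bit 3: prefix='01' -> emit 'h', reset
Bit 4: prefix='0' (no match yet)
Bit 5: prefix='01' -> emit 'h', reset
Bit 6: prefix='0' (no match yet)
Bit 7: prefix='00' -> emit 'm', reset
Bit 8: prefix='0' (no match yet)
Bit 9: prefix='01' -> emit 'h', reset
Bit 10: prefix='0' (no match yet)
Bit 11: prefix='00' -> emit 'm', reset
Bit 12: prefix='1' -> emit 'd', reset

Answer: 0 2 4 6 8 10 12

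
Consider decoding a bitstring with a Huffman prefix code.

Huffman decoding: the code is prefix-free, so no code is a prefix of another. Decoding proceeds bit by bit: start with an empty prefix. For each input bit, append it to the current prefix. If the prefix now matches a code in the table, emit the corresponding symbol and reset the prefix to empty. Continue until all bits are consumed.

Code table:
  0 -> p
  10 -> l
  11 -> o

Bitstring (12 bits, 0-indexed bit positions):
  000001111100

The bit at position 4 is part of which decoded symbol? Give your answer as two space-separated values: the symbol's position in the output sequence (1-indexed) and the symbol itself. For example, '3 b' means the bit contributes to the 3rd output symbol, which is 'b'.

Answer: 5 p

Derivation:
Bit 0: prefix='0' -> emit 'p', reset
Bit 1: prefix='0' -> emit 'p', reset
Bit 2: prefix='0' -> emit 'p', reset
Bit 3: prefix='0' -> emit 'p', reset
Bit 4: prefix='0' -> emit 'p', reset
Bit 5: prefix='1' (no match yet)
Bit 6: prefix='11' -> emit 'o', reset
Bit 7: prefix='1' (no match yet)
Bit 8: prefix='11' -> emit 'o', reset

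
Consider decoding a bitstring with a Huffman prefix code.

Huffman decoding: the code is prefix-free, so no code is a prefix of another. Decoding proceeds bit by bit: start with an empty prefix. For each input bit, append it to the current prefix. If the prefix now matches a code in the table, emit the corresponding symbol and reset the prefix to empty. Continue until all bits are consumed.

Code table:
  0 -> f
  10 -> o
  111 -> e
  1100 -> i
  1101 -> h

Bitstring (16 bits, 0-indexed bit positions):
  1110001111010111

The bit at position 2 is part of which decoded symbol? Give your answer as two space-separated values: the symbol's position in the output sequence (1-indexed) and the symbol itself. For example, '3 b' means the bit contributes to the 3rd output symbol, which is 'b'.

Answer: 1 e

Derivation:
Bit 0: prefix='1' (no match yet)
Bit 1: prefix='11' (no match yet)
Bit 2: prefix='111' -> emit 'e', reset
Bit 3: prefix='0' -> emit 'f', reset
Bit 4: prefix='0' -> emit 'f', reset
Bit 5: prefix='0' -> emit 'f', reset
Bit 6: prefix='1' (no match yet)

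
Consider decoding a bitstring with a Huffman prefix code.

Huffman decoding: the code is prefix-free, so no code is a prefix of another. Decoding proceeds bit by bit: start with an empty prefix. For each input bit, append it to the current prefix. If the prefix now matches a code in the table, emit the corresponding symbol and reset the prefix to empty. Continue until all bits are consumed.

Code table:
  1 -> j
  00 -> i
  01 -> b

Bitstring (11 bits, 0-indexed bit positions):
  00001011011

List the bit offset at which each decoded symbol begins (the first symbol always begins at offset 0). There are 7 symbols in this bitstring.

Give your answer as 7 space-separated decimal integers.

Bit 0: prefix='0' (no match yet)
Bit 1: prefix='00' -> emit 'i', reset
Bit 2: prefix='0' (no match yet)
Bit 3: prefix='00' -> emit 'i', reset
Bit 4: prefix='1' -> emit 'j', reset
Bit 5: prefix='0' (no match yet)
Bit 6: prefix='01' -> emit 'b', reset
Bit 7: prefix='1' -> emit 'j', reset
Bit 8: prefix='0' (no match yet)
Bit 9: prefix='01' -> emit 'b', reset
Bit 10: prefix='1' -> emit 'j', reset

Answer: 0 2 4 5 7 8 10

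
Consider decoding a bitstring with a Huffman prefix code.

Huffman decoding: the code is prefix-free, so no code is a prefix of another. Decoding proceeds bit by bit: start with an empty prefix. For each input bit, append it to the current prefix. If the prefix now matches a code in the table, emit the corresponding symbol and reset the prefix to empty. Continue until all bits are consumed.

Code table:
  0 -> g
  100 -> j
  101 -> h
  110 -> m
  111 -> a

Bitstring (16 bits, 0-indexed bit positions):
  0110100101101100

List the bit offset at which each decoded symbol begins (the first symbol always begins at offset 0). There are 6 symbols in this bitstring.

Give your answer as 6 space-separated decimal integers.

Answer: 0 1 4 7 10 13

Derivation:
Bit 0: prefix='0' -> emit 'g', reset
Bit 1: prefix='1' (no match yet)
Bit 2: prefix='11' (no match yet)
Bit 3: prefix='110' -> emit 'm', reset
Bit 4: prefix='1' (no match yet)
Bit 5: prefix='10' (no match yet)
Bit 6: prefix='100' -> emit 'j', reset
Bit 7: prefix='1' (no match yet)
Bit 8: prefix='10' (no match yet)
Bit 9: prefix='101' -> emit 'h', reset
Bit 10: prefix='1' (no match yet)
Bit 11: prefix='10' (no match yet)
Bit 12: prefix='101' -> emit 'h', reset
Bit 13: prefix='1' (no match yet)
Bit 14: prefix='10' (no match yet)
Bit 15: prefix='100' -> emit 'j', reset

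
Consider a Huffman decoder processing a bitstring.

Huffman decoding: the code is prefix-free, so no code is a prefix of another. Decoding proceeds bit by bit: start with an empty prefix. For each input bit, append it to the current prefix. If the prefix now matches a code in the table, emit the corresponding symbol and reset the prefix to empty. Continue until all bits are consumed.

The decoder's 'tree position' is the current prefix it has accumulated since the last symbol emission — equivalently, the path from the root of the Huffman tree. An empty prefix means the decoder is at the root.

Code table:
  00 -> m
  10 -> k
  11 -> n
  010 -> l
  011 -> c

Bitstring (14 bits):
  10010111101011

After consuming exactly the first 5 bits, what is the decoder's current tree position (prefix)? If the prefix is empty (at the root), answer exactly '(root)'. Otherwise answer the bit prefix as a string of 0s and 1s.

Bit 0: prefix='1' (no match yet)
Bit 1: prefix='10' -> emit 'k', reset
Bit 2: prefix='0' (no match yet)
Bit 3: prefix='01' (no match yet)
Bit 4: prefix='010' -> emit 'l', reset

Answer: (root)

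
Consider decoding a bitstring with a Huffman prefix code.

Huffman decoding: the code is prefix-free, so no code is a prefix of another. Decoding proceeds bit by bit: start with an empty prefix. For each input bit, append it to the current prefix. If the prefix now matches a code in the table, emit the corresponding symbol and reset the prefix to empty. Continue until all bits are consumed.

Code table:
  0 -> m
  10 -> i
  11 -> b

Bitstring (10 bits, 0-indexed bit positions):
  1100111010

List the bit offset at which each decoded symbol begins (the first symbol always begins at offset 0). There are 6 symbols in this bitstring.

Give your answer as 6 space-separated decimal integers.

Bit 0: prefix='1' (no match yet)
Bit 1: prefix='11' -> emit 'b', reset
Bit 2: prefix='0' -> emit 'm', reset
Bit 3: prefix='0' -> emit 'm', reset
Bit 4: prefix='1' (no match yet)
Bit 5: prefix='11' -> emit 'b', reset
Bit 6: prefix='1' (no match yet)
Bit 7: prefix='10' -> emit 'i', reset
Bit 8: prefix='1' (no match yet)
Bit 9: prefix='10' -> emit 'i', reset

Answer: 0 2 3 4 6 8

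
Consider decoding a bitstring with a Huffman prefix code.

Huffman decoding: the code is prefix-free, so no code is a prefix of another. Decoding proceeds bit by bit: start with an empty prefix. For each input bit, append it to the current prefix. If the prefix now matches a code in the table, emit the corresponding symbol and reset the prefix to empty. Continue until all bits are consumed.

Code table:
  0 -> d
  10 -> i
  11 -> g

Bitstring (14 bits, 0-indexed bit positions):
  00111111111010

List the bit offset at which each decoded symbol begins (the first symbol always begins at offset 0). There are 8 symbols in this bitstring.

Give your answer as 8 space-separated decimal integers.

Bit 0: prefix='0' -> emit 'd', reset
Bit 1: prefix='0' -> emit 'd', reset
Bit 2: prefix='1' (no match yet)
Bit 3: prefix='11' -> emit 'g', reset
Bit 4: prefix='1' (no match yet)
Bit 5: prefix='11' -> emit 'g', reset
Bit 6: prefix='1' (no match yet)
Bit 7: prefix='11' -> emit 'g', reset
Bit 8: prefix='1' (no match yet)
Bit 9: prefix='11' -> emit 'g', reset
Bit 10: prefix='1' (no match yet)
Bit 11: prefix='10' -> emit 'i', reset
Bit 12: prefix='1' (no match yet)
Bit 13: prefix='10' -> emit 'i', reset

Answer: 0 1 2 4 6 8 10 12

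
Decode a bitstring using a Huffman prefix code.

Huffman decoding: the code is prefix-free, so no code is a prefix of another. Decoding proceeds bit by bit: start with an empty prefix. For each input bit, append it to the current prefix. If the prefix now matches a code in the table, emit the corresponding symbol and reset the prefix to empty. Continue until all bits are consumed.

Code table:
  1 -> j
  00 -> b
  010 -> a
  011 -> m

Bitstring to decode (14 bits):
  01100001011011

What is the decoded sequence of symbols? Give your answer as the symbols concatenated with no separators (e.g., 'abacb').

Answer: mbbjmm

Derivation:
Bit 0: prefix='0' (no match yet)
Bit 1: prefix='01' (no match yet)
Bit 2: prefix='011' -> emit 'm', reset
Bit 3: prefix='0' (no match yet)
Bit 4: prefix='00' -> emit 'b', reset
Bit 5: prefix='0' (no match yet)
Bit 6: prefix='00' -> emit 'b', reset
Bit 7: prefix='1' -> emit 'j', reset
Bit 8: prefix='0' (no match yet)
Bit 9: prefix='01' (no match yet)
Bit 10: prefix='011' -> emit 'm', reset
Bit 11: prefix='0' (no match yet)
Bit 12: prefix='01' (no match yet)
Bit 13: prefix='011' -> emit 'm', reset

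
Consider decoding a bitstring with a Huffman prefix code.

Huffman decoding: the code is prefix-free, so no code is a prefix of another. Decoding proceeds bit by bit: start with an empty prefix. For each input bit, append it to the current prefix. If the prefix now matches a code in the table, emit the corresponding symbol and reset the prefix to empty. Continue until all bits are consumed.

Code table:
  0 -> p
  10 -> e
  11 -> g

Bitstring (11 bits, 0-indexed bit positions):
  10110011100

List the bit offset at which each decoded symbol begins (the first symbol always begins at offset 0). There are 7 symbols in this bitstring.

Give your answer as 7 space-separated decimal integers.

Bit 0: prefix='1' (no match yet)
Bit 1: prefix='10' -> emit 'e', reset
Bit 2: prefix='1' (no match yet)
Bit 3: prefix='11' -> emit 'g', reset
Bit 4: prefix='0' -> emit 'p', reset
Bit 5: prefix='0' -> emit 'p', reset
Bit 6: prefix='1' (no match yet)
Bit 7: prefix='11' -> emit 'g', reset
Bit 8: prefix='1' (no match yet)
Bit 9: prefix='10' -> emit 'e', reset
Bit 10: prefix='0' -> emit 'p', reset

Answer: 0 2 4 5 6 8 10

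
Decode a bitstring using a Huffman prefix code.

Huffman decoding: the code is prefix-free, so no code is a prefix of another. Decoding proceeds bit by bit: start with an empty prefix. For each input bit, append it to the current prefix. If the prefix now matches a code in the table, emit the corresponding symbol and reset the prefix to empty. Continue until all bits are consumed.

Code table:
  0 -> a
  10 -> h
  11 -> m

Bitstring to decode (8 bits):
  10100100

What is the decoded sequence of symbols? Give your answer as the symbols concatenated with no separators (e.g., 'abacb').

Answer: hhaha

Derivation:
Bit 0: prefix='1' (no match yet)
Bit 1: prefix='10' -> emit 'h', reset
Bit 2: prefix='1' (no match yet)
Bit 3: prefix='10' -> emit 'h', reset
Bit 4: prefix='0' -> emit 'a', reset
Bit 5: prefix='1' (no match yet)
Bit 6: prefix='10' -> emit 'h', reset
Bit 7: prefix='0' -> emit 'a', reset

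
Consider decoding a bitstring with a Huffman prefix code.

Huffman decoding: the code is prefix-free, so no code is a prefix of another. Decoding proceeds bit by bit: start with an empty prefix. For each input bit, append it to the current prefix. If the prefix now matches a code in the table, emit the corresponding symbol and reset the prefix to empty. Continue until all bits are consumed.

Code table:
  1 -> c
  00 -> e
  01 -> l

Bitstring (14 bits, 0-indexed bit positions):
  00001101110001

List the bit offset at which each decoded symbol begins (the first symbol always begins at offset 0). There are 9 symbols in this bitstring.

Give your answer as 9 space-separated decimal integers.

Answer: 0 2 4 5 6 8 9 10 12

Derivation:
Bit 0: prefix='0' (no match yet)
Bit 1: prefix='00' -> emit 'e', reset
Bit 2: prefix='0' (no match yet)
Bit 3: prefix='00' -> emit 'e', reset
Bit 4: prefix='1' -> emit 'c', reset
Bit 5: prefix='1' -> emit 'c', reset
Bit 6: prefix='0' (no match yet)
Bit 7: prefix='01' -> emit 'l', reset
Bit 8: prefix='1' -> emit 'c', reset
Bit 9: prefix='1' -> emit 'c', reset
Bit 10: prefix='0' (no match yet)
Bit 11: prefix='00' -> emit 'e', reset
Bit 12: prefix='0' (no match yet)
Bit 13: prefix='01' -> emit 'l', reset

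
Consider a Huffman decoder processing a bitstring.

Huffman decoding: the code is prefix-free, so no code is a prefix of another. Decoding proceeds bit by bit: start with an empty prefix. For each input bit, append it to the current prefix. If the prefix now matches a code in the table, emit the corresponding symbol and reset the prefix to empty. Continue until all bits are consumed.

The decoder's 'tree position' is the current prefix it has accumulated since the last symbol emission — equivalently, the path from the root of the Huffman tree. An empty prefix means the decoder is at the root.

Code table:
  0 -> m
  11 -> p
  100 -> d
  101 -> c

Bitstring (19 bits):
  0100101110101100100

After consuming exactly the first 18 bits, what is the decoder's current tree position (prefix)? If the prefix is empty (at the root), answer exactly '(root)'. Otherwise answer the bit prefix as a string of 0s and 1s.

Bit 0: prefix='0' -> emit 'm', reset
Bit 1: prefix='1' (no match yet)
Bit 2: prefix='10' (no match yet)
Bit 3: prefix='100' -> emit 'd', reset
Bit 4: prefix='1' (no match yet)
Bit 5: prefix='10' (no match yet)
Bit 6: prefix='101' -> emit 'c', reset
Bit 7: prefix='1' (no match yet)
Bit 8: prefix='11' -> emit 'p', reset
Bit 9: prefix='0' -> emit 'm', reset
Bit 10: prefix='1' (no match yet)
Bit 11: prefix='10' (no match yet)
Bit 12: prefix='101' -> emit 'c', reset
Bit 13: prefix='1' (no match yet)
Bit 14: prefix='10' (no match yet)
Bit 15: prefix='100' -> emit 'd', reset
Bit 16: prefix='1' (no match yet)
Bit 17: prefix='10' (no match yet)

Answer: 10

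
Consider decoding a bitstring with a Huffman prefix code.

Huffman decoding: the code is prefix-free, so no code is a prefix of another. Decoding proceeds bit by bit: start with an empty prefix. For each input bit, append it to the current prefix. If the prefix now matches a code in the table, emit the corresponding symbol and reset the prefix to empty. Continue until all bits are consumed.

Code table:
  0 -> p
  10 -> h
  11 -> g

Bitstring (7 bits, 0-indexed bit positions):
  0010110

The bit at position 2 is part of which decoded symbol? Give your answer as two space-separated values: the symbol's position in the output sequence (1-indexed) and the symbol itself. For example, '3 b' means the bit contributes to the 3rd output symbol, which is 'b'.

Answer: 3 h

Derivation:
Bit 0: prefix='0' -> emit 'p', reset
Bit 1: prefix='0' -> emit 'p', reset
Bit 2: prefix='1' (no match yet)
Bit 3: prefix='10' -> emit 'h', reset
Bit 4: prefix='1' (no match yet)
Bit 5: prefix='11' -> emit 'g', reset
Bit 6: prefix='0' -> emit 'p', reset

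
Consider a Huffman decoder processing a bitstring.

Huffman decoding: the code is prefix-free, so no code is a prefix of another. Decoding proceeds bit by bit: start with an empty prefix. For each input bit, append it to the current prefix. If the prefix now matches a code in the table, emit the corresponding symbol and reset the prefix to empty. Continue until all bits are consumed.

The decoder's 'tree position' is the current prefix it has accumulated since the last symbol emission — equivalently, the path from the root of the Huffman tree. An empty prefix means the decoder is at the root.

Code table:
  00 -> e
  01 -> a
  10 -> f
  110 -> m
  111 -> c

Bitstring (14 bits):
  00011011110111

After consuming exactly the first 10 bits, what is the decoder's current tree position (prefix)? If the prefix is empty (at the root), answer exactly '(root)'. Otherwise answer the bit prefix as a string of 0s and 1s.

Answer: 1

Derivation:
Bit 0: prefix='0' (no match yet)
Bit 1: prefix='00' -> emit 'e', reset
Bit 2: prefix='0' (no match yet)
Bit 3: prefix='01' -> emit 'a', reset
Bit 4: prefix='1' (no match yet)
Bit 5: prefix='10' -> emit 'f', reset
Bit 6: prefix='1' (no match yet)
Bit 7: prefix='11' (no match yet)
Bit 8: prefix='111' -> emit 'c', reset
Bit 9: prefix='1' (no match yet)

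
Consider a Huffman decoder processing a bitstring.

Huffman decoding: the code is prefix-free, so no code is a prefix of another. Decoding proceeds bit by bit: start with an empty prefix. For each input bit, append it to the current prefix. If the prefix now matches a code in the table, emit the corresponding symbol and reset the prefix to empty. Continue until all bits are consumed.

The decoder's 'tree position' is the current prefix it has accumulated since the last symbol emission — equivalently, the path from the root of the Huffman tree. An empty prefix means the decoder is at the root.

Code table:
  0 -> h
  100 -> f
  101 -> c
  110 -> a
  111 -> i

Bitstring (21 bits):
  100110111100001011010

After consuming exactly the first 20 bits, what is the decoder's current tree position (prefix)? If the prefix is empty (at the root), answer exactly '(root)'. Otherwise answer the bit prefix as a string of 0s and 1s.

Bit 0: prefix='1' (no match yet)
Bit 1: prefix='10' (no match yet)
Bit 2: prefix='100' -> emit 'f', reset
Bit 3: prefix='1' (no match yet)
Bit 4: prefix='11' (no match yet)
Bit 5: prefix='110' -> emit 'a', reset
Bit 6: prefix='1' (no match yet)
Bit 7: prefix='11' (no match yet)
Bit 8: prefix='111' -> emit 'i', reset
Bit 9: prefix='1' (no match yet)
Bit 10: prefix='10' (no match yet)
Bit 11: prefix='100' -> emit 'f', reset
Bit 12: prefix='0' -> emit 'h', reset
Bit 13: prefix='0' -> emit 'h', reset
Bit 14: prefix='1' (no match yet)
Bit 15: prefix='10' (no match yet)
Bit 16: prefix='101' -> emit 'c', reset
Bit 17: prefix='1' (no match yet)
Bit 18: prefix='10' (no match yet)
Bit 19: prefix='101' -> emit 'c', reset

Answer: (root)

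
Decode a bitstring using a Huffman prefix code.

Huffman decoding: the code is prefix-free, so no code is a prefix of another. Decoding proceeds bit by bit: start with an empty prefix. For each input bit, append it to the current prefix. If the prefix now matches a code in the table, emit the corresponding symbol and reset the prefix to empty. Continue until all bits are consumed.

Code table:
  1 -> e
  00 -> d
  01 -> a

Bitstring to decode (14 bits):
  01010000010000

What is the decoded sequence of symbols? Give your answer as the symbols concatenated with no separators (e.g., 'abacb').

Answer: aaddadd

Derivation:
Bit 0: prefix='0' (no match yet)
Bit 1: prefix='01' -> emit 'a', reset
Bit 2: prefix='0' (no match yet)
Bit 3: prefix='01' -> emit 'a', reset
Bit 4: prefix='0' (no match yet)
Bit 5: prefix='00' -> emit 'd', reset
Bit 6: prefix='0' (no match yet)
Bit 7: prefix='00' -> emit 'd', reset
Bit 8: prefix='0' (no match yet)
Bit 9: prefix='01' -> emit 'a', reset
Bit 10: prefix='0' (no match yet)
Bit 11: prefix='00' -> emit 'd', reset
Bit 12: prefix='0' (no match yet)
Bit 13: prefix='00' -> emit 'd', reset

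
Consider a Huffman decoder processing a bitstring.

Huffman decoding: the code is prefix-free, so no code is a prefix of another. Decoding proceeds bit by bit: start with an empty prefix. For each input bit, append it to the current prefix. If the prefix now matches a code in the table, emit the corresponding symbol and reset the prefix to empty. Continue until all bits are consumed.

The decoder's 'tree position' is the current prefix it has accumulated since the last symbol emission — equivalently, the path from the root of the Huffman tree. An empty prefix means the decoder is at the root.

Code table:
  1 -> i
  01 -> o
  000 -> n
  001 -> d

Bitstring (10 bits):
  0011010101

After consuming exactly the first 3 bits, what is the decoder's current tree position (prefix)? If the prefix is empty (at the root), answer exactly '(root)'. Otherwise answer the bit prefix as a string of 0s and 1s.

Answer: (root)

Derivation:
Bit 0: prefix='0' (no match yet)
Bit 1: prefix='00' (no match yet)
Bit 2: prefix='001' -> emit 'd', reset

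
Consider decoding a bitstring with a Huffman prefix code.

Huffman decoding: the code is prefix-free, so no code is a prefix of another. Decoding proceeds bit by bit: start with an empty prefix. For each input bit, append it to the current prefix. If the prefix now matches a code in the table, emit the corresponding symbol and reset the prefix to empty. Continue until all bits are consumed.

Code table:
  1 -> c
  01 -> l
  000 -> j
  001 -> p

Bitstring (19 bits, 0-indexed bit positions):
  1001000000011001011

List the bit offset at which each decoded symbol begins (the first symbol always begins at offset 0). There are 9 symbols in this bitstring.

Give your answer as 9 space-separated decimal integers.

Answer: 0 1 4 7 10 12 13 16 18

Derivation:
Bit 0: prefix='1' -> emit 'c', reset
Bit 1: prefix='0' (no match yet)
Bit 2: prefix='00' (no match yet)
Bit 3: prefix='001' -> emit 'p', reset
Bit 4: prefix='0' (no match yet)
Bit 5: prefix='00' (no match yet)
Bit 6: prefix='000' -> emit 'j', reset
Bit 7: prefix='0' (no match yet)
Bit 8: prefix='00' (no match yet)
Bit 9: prefix='000' -> emit 'j', reset
Bit 10: prefix='0' (no match yet)
Bit 11: prefix='01' -> emit 'l', reset
Bit 12: prefix='1' -> emit 'c', reset
Bit 13: prefix='0' (no match yet)
Bit 14: prefix='00' (no match yet)
Bit 15: prefix='001' -> emit 'p', reset
Bit 16: prefix='0' (no match yet)
Bit 17: prefix='01' -> emit 'l', reset
Bit 18: prefix='1' -> emit 'c', reset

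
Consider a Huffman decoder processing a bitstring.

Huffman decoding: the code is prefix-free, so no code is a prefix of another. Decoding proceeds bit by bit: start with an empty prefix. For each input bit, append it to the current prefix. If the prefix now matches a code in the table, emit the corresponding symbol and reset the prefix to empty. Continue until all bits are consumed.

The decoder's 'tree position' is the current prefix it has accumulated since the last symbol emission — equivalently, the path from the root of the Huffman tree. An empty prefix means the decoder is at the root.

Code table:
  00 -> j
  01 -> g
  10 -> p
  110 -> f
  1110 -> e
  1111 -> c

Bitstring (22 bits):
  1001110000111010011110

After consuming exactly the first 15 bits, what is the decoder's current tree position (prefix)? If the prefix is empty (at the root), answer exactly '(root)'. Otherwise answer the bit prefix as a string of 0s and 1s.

Bit 0: prefix='1' (no match yet)
Bit 1: prefix='10' -> emit 'p', reset
Bit 2: prefix='0' (no match yet)
Bit 3: prefix='01' -> emit 'g', reset
Bit 4: prefix='1' (no match yet)
Bit 5: prefix='11' (no match yet)
Bit 6: prefix='110' -> emit 'f', reset
Bit 7: prefix='0' (no match yet)
Bit 8: prefix='00' -> emit 'j', reset
Bit 9: prefix='0' (no match yet)
Bit 10: prefix='01' -> emit 'g', reset
Bit 11: prefix='1' (no match yet)
Bit 12: prefix='11' (no match yet)
Bit 13: prefix='110' -> emit 'f', reset
Bit 14: prefix='1' (no match yet)

Answer: 1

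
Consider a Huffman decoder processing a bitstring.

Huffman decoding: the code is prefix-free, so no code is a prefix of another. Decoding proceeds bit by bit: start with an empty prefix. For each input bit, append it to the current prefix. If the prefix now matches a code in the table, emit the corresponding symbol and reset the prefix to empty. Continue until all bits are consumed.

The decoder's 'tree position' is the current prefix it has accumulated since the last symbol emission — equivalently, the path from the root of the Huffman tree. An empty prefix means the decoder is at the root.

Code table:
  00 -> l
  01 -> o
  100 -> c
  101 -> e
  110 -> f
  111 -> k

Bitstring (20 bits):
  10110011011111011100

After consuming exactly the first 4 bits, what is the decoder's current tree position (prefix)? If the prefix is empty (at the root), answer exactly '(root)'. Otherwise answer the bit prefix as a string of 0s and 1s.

Answer: 1

Derivation:
Bit 0: prefix='1' (no match yet)
Bit 1: prefix='10' (no match yet)
Bit 2: prefix='101' -> emit 'e', reset
Bit 3: prefix='1' (no match yet)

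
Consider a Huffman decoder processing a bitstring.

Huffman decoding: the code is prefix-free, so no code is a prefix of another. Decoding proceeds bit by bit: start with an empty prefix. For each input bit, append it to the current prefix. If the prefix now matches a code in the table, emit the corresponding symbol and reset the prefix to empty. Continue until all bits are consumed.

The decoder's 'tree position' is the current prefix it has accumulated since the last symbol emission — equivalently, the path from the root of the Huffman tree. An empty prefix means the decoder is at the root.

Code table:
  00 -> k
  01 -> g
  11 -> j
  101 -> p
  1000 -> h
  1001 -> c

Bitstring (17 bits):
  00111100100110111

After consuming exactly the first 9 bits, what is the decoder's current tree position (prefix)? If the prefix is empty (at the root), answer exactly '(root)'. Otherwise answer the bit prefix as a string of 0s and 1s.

Answer: 1

Derivation:
Bit 0: prefix='0' (no match yet)
Bit 1: prefix='00' -> emit 'k', reset
Bit 2: prefix='1' (no match yet)
Bit 3: prefix='11' -> emit 'j', reset
Bit 4: prefix='1' (no match yet)
Bit 5: prefix='11' -> emit 'j', reset
Bit 6: prefix='0' (no match yet)
Bit 7: prefix='00' -> emit 'k', reset
Bit 8: prefix='1' (no match yet)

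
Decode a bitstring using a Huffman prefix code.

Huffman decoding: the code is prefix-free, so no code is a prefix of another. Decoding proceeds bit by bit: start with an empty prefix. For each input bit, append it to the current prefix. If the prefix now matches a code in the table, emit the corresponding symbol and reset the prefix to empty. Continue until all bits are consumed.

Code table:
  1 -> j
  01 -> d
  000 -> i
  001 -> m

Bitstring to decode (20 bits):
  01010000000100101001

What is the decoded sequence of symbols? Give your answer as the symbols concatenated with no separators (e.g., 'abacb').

Answer: ddiidmdm

Derivation:
Bit 0: prefix='0' (no match yet)
Bit 1: prefix='01' -> emit 'd', reset
Bit 2: prefix='0' (no match yet)
Bit 3: prefix='01' -> emit 'd', reset
Bit 4: prefix='0' (no match yet)
Bit 5: prefix='00' (no match yet)
Bit 6: prefix='000' -> emit 'i', reset
Bit 7: prefix='0' (no match yet)
Bit 8: prefix='00' (no match yet)
Bit 9: prefix='000' -> emit 'i', reset
Bit 10: prefix='0' (no match yet)
Bit 11: prefix='01' -> emit 'd', reset
Bit 12: prefix='0' (no match yet)
Bit 13: prefix='00' (no match yet)
Bit 14: prefix='001' -> emit 'm', reset
Bit 15: prefix='0' (no match yet)
Bit 16: prefix='01' -> emit 'd', reset
Bit 17: prefix='0' (no match yet)
Bit 18: prefix='00' (no match yet)
Bit 19: prefix='001' -> emit 'm', reset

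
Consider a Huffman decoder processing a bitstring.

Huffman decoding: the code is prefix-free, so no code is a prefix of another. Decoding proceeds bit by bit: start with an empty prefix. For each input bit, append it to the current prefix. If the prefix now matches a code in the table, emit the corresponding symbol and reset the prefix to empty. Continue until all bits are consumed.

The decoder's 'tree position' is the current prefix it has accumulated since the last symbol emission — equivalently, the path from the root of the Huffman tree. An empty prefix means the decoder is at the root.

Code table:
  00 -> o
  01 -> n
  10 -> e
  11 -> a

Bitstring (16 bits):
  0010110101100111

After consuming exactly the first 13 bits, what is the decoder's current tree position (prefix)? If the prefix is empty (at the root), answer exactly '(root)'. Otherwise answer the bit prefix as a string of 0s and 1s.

Answer: 0

Derivation:
Bit 0: prefix='0' (no match yet)
Bit 1: prefix='00' -> emit 'o', reset
Bit 2: prefix='1' (no match yet)
Bit 3: prefix='10' -> emit 'e', reset
Bit 4: prefix='1' (no match yet)
Bit 5: prefix='11' -> emit 'a', reset
Bit 6: prefix='0' (no match yet)
Bit 7: prefix='01' -> emit 'n', reset
Bit 8: prefix='0' (no match yet)
Bit 9: prefix='01' -> emit 'n', reset
Bit 10: prefix='1' (no match yet)
Bit 11: prefix='10' -> emit 'e', reset
Bit 12: prefix='0' (no match yet)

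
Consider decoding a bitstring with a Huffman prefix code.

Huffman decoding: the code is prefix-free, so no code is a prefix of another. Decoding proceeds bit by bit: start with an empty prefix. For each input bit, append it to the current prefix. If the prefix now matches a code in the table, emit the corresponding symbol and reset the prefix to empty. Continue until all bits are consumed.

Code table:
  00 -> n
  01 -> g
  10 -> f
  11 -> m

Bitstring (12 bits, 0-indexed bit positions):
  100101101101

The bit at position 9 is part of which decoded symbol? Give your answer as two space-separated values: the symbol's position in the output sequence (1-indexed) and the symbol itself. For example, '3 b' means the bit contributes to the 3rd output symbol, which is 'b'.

Answer: 5 m

Derivation:
Bit 0: prefix='1' (no match yet)
Bit 1: prefix='10' -> emit 'f', reset
Bit 2: prefix='0' (no match yet)
Bit 3: prefix='01' -> emit 'g', reset
Bit 4: prefix='0' (no match yet)
Bit 5: prefix='01' -> emit 'g', reset
Bit 6: prefix='1' (no match yet)
Bit 7: prefix='10' -> emit 'f', reset
Bit 8: prefix='1' (no match yet)
Bit 9: prefix='11' -> emit 'm', reset
Bit 10: prefix='0' (no match yet)
Bit 11: prefix='01' -> emit 'g', reset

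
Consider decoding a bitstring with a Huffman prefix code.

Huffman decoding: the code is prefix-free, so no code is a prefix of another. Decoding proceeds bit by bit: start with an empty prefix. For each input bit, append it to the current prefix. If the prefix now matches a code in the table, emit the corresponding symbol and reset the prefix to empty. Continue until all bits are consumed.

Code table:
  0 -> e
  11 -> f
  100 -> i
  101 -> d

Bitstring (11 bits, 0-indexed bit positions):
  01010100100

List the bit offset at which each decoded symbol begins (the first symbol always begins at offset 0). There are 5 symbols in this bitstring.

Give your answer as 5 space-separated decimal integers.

Bit 0: prefix='0' -> emit 'e', reset
Bit 1: prefix='1' (no match yet)
Bit 2: prefix='10' (no match yet)
Bit 3: prefix='101' -> emit 'd', reset
Bit 4: prefix='0' -> emit 'e', reset
Bit 5: prefix='1' (no match yet)
Bit 6: prefix='10' (no match yet)
Bit 7: prefix='100' -> emit 'i', reset
Bit 8: prefix='1' (no match yet)
Bit 9: prefix='10' (no match yet)
Bit 10: prefix='100' -> emit 'i', reset

Answer: 0 1 4 5 8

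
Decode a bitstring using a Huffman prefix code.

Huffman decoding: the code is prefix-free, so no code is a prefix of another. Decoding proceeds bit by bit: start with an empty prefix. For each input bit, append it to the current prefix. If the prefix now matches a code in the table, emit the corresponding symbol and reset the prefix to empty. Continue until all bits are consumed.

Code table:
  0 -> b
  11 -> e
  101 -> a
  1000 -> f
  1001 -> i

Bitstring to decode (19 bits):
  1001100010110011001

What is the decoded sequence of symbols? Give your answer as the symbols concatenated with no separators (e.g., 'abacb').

Answer: ifaii

Derivation:
Bit 0: prefix='1' (no match yet)
Bit 1: prefix='10' (no match yet)
Bit 2: prefix='100' (no match yet)
Bit 3: prefix='1001' -> emit 'i', reset
Bit 4: prefix='1' (no match yet)
Bit 5: prefix='10' (no match yet)
Bit 6: prefix='100' (no match yet)
Bit 7: prefix='1000' -> emit 'f', reset
Bit 8: prefix='1' (no match yet)
Bit 9: prefix='10' (no match yet)
Bit 10: prefix='101' -> emit 'a', reset
Bit 11: prefix='1' (no match yet)
Bit 12: prefix='10' (no match yet)
Bit 13: prefix='100' (no match yet)
Bit 14: prefix='1001' -> emit 'i', reset
Bit 15: prefix='1' (no match yet)
Bit 16: prefix='10' (no match yet)
Bit 17: prefix='100' (no match yet)
Bit 18: prefix='1001' -> emit 'i', reset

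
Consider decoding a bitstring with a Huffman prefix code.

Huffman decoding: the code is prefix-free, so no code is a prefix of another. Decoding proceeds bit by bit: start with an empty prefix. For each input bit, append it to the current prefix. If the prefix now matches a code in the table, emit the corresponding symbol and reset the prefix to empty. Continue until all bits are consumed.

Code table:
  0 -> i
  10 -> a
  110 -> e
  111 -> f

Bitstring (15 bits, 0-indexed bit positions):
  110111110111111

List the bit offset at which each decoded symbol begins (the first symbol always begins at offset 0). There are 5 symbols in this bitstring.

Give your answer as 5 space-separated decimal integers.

Answer: 0 3 6 9 12

Derivation:
Bit 0: prefix='1' (no match yet)
Bit 1: prefix='11' (no match yet)
Bit 2: prefix='110' -> emit 'e', reset
Bit 3: prefix='1' (no match yet)
Bit 4: prefix='11' (no match yet)
Bit 5: prefix='111' -> emit 'f', reset
Bit 6: prefix='1' (no match yet)
Bit 7: prefix='11' (no match yet)
Bit 8: prefix='110' -> emit 'e', reset
Bit 9: prefix='1' (no match yet)
Bit 10: prefix='11' (no match yet)
Bit 11: prefix='111' -> emit 'f', reset
Bit 12: prefix='1' (no match yet)
Bit 13: prefix='11' (no match yet)
Bit 14: prefix='111' -> emit 'f', reset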